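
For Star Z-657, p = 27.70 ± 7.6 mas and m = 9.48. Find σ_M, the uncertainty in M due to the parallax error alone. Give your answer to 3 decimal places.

σ_M = 0.596 mag

M = m − 5 log₁₀ d + 5 = m + 5 log₁₀ p + 5, so ∂M/∂p = 5/(p ln 10).
σ_M = (5/ln 10) · (σ_p/p) = 2.1715 × 7.6/27.70 = 2.1715 × 0.27437 = 0.59579.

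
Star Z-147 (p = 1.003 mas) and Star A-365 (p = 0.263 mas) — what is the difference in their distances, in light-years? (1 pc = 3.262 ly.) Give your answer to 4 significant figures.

d_A = 1/0.001003″ = 997.01 pc; d_B = 1/0.0002630″ = 3802.3 pc.
|d_B − d_A| = |3802.3 − 997.01| = 2805.3 pc = 2805.3 × 3.262 ly = 9150.9 ly.

9151 ly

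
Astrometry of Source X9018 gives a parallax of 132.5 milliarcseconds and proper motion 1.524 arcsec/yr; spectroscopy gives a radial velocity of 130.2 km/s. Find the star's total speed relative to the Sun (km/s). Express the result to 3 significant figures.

d = 1/p = 1/0.1325″ = 7.5472 pc.
v_t = 4.740 μ d = 4.740 × 1.524 × 7.5472 = 54.519 km/s.
v = √(v_r² + v_t²) = √(130.2² + 54.519²) = √19924.4 = 141.15 km/s.

141 km/s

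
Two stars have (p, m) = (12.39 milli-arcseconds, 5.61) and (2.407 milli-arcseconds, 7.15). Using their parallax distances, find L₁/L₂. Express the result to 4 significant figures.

L₁/L₂ = 0.1559

d₁ = 1/p₁ = 1/0.01239″ = 80.71 pc; d₂ = 1/p₂ = 1/0.002407″ = 415.45 pc.
M₁ = m₁ − 5 log₁₀ d₁ + 5 = 5.61 − 9.5346 + 5 = 1.0754.
M₂ = 7.15 − 13.0926 + 5 = -0.9426.
L₁/L₂ = 10^(0.4(M₂ − M₁)) = 10^(0.4 × (-2.0180)) = 10^(-0.80720) = 0.15588.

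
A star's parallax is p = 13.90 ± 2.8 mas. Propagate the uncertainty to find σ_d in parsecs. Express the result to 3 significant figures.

d = 1/p, so σ_d = σ_p / p².
σ_d = 0.00280 / (0.01390)² = 0.00280 / 0.00019321 = 14.492 pc.

14.5 pc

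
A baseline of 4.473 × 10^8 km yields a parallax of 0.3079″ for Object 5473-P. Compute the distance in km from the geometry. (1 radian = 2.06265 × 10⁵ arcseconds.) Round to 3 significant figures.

θ = 0.3079″ = 0.3079/206265 = 1.4927 × 10^-6 rad.
d = B/θ = (4.473 × 10^8) / (1.4927 × 10^-6) = 2.9966 × 10^14 km.

3.00 × 10^14 km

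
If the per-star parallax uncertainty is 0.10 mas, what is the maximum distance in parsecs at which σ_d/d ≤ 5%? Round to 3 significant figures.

500 pc

σ_d/d = σ_p/p, so the condition is σ_p/p ≤ 0.05, i.e. p ≥ σ_p/0.05.
p_min = 0.10/0.05 = 2 mas = 0.002 arcsec.
d_max = 1/p_min = 1/0.002 = 500 pc.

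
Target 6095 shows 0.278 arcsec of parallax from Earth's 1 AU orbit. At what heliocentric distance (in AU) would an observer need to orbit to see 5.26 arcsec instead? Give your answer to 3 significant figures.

Parallax scales linearly with baseline: p ∝ B, so B = p_target / p_Earth × 1 AU.
B = 5.26 / 0.278 = 18.921 AU.

18.9 AU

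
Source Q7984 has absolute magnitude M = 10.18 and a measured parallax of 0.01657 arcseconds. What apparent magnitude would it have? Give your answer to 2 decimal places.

m = 14.08

d = 1/p = 1/0.01657″ = 60.35 pc.
m − M = 5 log₁₀ d − 5 = 5 log₁₀(60.35) − 5 = 8.9034 − 5 = 3.9034.
m = M + (m − M) = 10.18 + 3.9034 = 14.08.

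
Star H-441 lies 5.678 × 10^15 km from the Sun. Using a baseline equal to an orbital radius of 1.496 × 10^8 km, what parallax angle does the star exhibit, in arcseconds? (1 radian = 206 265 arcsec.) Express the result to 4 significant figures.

0.005435 arcsec

θ ≈ B/d = (1.496 × 10^8) / (5.678 × 10^15) = 2.6347 × 10^-8 rad.
In arcseconds: 2.6347 × 10^-8 × 206265 = 0.0054345″.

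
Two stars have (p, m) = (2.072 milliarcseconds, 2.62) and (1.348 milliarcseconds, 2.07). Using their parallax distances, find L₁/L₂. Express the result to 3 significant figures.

d₁ = 1/p₁ = 1/0.002072″ = 482.63 pc; d₂ = 1/p₂ = 1/0.001348″ = 741.84 pc.
M₁ = m₁ − 5 log₁₀ d₁ + 5 = 2.62 − 13.4181 + 5 = -5.7981.
M₂ = 2.07 − 14.3516 + 5 = -7.2816.
L₁/L₂ = 10^(0.4(M₂ − M₁)) = 10^(0.4 × (-1.4835)) = 10^(-0.59340) = 0.25504.

L₁/L₂ = 0.255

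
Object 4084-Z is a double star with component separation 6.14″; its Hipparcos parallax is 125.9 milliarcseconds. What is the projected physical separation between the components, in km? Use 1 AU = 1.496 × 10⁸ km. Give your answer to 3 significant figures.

7.30 × 10^9 km

d = 1/p = 1/0.1259″ = 7.9428 pc.
At distance d (pc), an angle of θ arcsec spans θ·d AU: s = 6.14 × 7.9428 = 48.769 AU.
= 48.769 × 1.496 × 10⁸ km = 7.2958 × 10^9 km.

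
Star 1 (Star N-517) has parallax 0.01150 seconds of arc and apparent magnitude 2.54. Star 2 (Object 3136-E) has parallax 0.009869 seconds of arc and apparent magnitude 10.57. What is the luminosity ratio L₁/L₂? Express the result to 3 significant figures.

L₁/L₂ = 1200

d₁ = 1/p₁ = 1/0.01150″ = 86.957 pc; d₂ = 1/p₂ = 1/0.009869″ = 101.33 pc.
M₁ = m₁ − 5 log₁₀ d₁ + 5 = 2.54 − 9.6965 + 5 = -2.1565.
M₂ = 10.57 − 10.0287 + 5 = 5.5413.
L₁/L₂ = 10^(0.4(M₂ − M₁)) = 10^(0.4 × 7.6978) = 10^3.07912 = 1199.8.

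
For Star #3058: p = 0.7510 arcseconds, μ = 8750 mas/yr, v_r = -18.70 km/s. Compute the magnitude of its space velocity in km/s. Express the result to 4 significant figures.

58.31 km/s

d = 1/p = 1/0.7510″ = 1.3316 pc.
μ = 8750 mas/yr = 8.750 ″/yr.
v_t = 4.740 μ d = 4.740 × 8.750 × 1.3316 = 55.228 km/s.
v = √(v_r² + v_t²) = √((-18.70)² + 55.228²) = √3399.82 = 58.308 km/s.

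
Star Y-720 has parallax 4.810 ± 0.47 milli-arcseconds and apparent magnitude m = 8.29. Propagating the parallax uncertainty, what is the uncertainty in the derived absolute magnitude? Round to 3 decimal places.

M = m − 5 log₁₀ d + 5 = m + 5 log₁₀ p + 5, so ∂M/∂p = 5/(p ln 10).
σ_M = (5/ln 10) · (σ_p/p) = 2.1715 × 0.47/4.810 = 2.1715 × 0.097713 = 0.21218.

σ_M = 0.212 mag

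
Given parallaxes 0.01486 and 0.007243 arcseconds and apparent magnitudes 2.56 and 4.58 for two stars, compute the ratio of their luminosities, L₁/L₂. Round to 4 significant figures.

d₁ = 1/p₁ = 1/0.01486″ = 67.295 pc; d₂ = 1/p₂ = 1/0.007243″ = 138.06 pc.
M₁ = m₁ − 5 log₁₀ d₁ + 5 = 2.56 − 9.1399 + 5 = -1.5799.
M₂ = 4.58 − 10.7003 + 5 = -1.1203.
L₁/L₂ = 10^(0.4(M₂ − M₁)) = 10^(0.4 × 0.4596) = 10^0.18384 = 1.527.

L₁/L₂ = 1.527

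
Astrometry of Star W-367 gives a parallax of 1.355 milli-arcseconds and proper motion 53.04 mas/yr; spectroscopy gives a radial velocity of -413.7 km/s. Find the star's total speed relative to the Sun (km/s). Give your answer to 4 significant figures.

453.4 km/s

d = 1/p = 1/0.001355″ = 738.01 pc.
μ = 53.04 mas/yr = 0.05304 ″/yr.
v_t = 4.740 μ d = 4.740 × 0.05304 × 738.01 = 185.54 km/s.
v = √(v_r² + v_t²) = √((-413.7)² + 185.54²) = √205573 = 453.4 km/s.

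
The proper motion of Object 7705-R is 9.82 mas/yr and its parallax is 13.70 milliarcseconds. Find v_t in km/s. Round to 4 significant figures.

d = 1/p = 1/0.01370″ = 72.993 pc.
μ = 9.82 mas/yr = 0.00982 ″/yr.
v_t = 4.74 × μ × d = 4.74 × 0.00982 × 72.993 = 3.3976 km/s.

3.398 km/s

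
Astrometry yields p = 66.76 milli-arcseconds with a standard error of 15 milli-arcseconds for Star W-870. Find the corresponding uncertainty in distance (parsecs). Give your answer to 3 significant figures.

d = 1/p, so σ_d = σ_p / p².
σ_d = 0.0150 / (0.06676)² = 0.0150 / 0.0044569 = 3.3656 pc.

3.37 pc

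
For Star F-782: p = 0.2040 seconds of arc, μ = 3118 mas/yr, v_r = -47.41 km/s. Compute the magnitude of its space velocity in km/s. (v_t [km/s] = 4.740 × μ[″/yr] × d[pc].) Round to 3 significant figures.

86.6 km/s

d = 1/p = 1/0.2040″ = 4.902 pc.
μ = 3118 mas/yr = 3.118 ″/yr.
v_t = 4.740 μ d = 4.740 × 3.118 × 4.902 = 72.448 km/s.
v = √(v_r² + v_t²) = √((-47.41)² + 72.448²) = √7496.42 = 86.582 km/s.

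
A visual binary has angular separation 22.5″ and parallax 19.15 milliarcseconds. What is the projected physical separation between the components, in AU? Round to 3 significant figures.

1170 AU

d = 1/p = 1/0.01915″ = 52.219 pc.
At distance d (pc), an angle of θ arcsec spans θ·d AU: s = 22.5 × 52.219 = 1174.9 AU.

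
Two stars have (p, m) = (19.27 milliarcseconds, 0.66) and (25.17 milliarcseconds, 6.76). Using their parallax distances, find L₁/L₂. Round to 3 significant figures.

L₁/L₂ = 470

d₁ = 1/p₁ = 1/0.01927″ = 51.894 pc; d₂ = 1/p₂ = 1/0.02517″ = 39.73 pc.
M₁ = m₁ − 5 log₁₀ d₁ + 5 = 0.66 − 8.5756 + 5 = -2.9156.
M₂ = 6.76 − 7.9956 + 5 = 3.7644.
L₁/L₂ = 10^(0.4(M₂ − M₁)) = 10^(0.4 × 6.6800) = 10^2.67200 = 469.89.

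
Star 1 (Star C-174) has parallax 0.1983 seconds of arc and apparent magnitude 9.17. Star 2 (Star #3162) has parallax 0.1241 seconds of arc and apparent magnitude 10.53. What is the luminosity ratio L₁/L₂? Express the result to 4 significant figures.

L₁/L₂ = 1.371

d₁ = 1/p₁ = 1/0.1983″ = 5.0429 pc; d₂ = 1/p₂ = 1/0.1241″ = 8.058 pc.
M₁ = m₁ − 5 log₁₀ d₁ + 5 = 9.17 − 3.5134 + 5 = 10.6566.
M₂ = 10.53 − 4.5311 + 5 = 10.9989.
L₁/L₂ = 10^(0.4(M₂ − M₁)) = 10^(0.4 × 0.3423) = 10^0.13692 = 1.3706.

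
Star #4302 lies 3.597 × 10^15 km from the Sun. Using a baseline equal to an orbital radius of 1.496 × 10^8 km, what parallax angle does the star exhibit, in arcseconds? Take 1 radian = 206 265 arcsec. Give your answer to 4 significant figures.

0.008579 arcsec

θ ≈ B/d = (1.496 × 10^8) / (3.597 × 10^15) = 4.1590 × 10^-8 rad.
In arcseconds: 4.1590 × 10^-8 × 206265 = 0.0085786″.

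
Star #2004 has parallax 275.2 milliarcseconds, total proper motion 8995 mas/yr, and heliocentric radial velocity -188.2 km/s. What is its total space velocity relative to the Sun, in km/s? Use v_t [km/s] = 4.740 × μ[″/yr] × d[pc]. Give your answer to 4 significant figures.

d = 1/p = 1/0.2752″ = 3.6337 pc.
μ = 8995 mas/yr = 8.995 ″/yr.
v_t = 4.740 μ d = 4.740 × 8.995 × 3.6337 = 154.93 km/s.
v = √(v_r² + v_t²) = √((-188.2)² + 154.93²) = √59422.5 = 243.77 km/s.

243.8 km/s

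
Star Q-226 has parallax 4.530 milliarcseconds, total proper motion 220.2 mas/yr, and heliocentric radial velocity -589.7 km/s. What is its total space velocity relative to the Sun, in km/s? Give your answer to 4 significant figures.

d = 1/p = 1/0.004530″ = 220.75 pc.
μ = 220.2 mas/yr = 0.2202 ″/yr.
v_t = 4.740 μ d = 4.740 × 0.2202 × 220.75 = 230.41 km/s.
v = √(v_r² + v_t²) = √((-589.7)² + 230.41²) = √400835 = 633.12 km/s.

633.1 km/s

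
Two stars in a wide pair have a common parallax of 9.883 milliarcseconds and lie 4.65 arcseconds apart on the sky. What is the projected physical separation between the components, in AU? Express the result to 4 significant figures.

d = 1/p = 1/0.009883″ = 101.18 pc.
At distance d (pc), an angle of θ arcsec spans θ·d AU: s = 4.65 × 101.18 = 470.49 AU.

470.5 AU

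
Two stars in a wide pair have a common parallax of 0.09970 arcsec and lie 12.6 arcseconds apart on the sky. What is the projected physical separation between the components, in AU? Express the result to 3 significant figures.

126 AU

d = 1/p = 1/0.09970″ = 10.03 pc.
At distance d (pc), an angle of θ arcsec spans θ·d AU: s = 12.6 × 10.03 = 126.38 AU.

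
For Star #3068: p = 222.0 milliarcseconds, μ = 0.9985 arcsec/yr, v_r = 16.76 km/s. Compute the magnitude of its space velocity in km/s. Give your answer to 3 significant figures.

d = 1/p = 1/0.2220″ = 4.5045 pc.
v_t = 4.740 μ d = 4.740 × 0.9985 × 4.5045 = 21.319 km/s.
v = √(v_r² + v_t²) = √(16.76² + 21.319²) = √735.397 = 27.118 km/s.

27.1 km/s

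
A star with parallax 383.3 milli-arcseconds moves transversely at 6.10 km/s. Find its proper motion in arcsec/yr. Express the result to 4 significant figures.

d = 1/p = 1/0.3833″ = 2.6089 pc.
μ = v_t / (4.74 d) = 6.10 / (4.74 × 2.6089) = 6.10 / 12.366 = 0.49329 ″/yr.

0.4933 arcsec/yr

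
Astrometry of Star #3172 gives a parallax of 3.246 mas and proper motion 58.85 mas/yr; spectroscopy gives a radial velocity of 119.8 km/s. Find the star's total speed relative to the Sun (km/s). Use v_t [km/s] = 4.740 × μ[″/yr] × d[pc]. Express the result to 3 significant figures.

d = 1/p = 1/0.003246″ = 308.07 pc.
μ = 58.85 mas/yr = 0.05885 ″/yr.
v_t = 4.740 μ d = 4.740 × 0.05885 × 308.07 = 85.936 km/s.
v = √(v_r² + v_t²) = √(119.8² + 85.936²) = √21737 = 147.43 km/s.

147 km/s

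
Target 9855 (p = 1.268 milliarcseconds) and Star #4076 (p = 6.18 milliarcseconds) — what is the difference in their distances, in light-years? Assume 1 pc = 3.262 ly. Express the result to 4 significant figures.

d_A = 1/0.001268″ = 788.64 pc; d_B = 1/0.006180″ = 161.81 pc.
|d_B − d_A| = |161.81 − 788.64| = 626.83 pc = 626.83 × 3.262 ly = 2044.7 ly.

2045 ly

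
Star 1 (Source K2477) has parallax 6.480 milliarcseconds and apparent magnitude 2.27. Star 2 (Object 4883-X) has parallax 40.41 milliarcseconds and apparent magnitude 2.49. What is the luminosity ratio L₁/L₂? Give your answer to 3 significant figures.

L₁/L₂ = 47.6

d₁ = 1/p₁ = 1/0.006480″ = 154.32 pc; d₂ = 1/p₂ = 1/0.04041″ = 24.746 pc.
M₁ = m₁ − 5 log₁₀ d₁ + 5 = 2.27 − 10.9421 + 5 = -3.6721.
M₂ = 2.49 − 6.9675 + 5 = 0.5225.
L₁/L₂ = 10^(0.4(M₂ − M₁)) = 10^(0.4 × 4.1946) = 10^1.67784 = 47.626.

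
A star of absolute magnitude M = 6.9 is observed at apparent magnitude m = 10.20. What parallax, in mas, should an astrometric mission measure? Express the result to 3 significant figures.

21.9 mas

m − M = 10.20 − 6.9 = 3.30.
d = 10^((m−M)/5 + 1) = 10^1.660 = 45.709 pc.
p = 1/d = 1/45.709 = 0.021878 arcsec = 21.878 mas.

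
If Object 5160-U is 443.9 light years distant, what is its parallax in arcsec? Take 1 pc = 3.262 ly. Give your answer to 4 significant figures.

d = 443.9 ly ÷ 3.262 = 136.08 pc.
p = 1/d = 1/136.08 = 0.0073486 arcsec.

0.007349 arcsec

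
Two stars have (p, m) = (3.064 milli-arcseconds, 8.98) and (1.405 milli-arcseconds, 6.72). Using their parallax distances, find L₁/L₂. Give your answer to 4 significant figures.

L₁/L₂ = 0.02623

d₁ = 1/p₁ = 1/0.003064″ = 326.37 pc; d₂ = 1/p₂ = 1/0.001405″ = 711.74 pc.
M₁ = m₁ − 5 log₁₀ d₁ + 5 = 8.98 − 12.5686 + 5 = 1.4114.
M₂ = 6.72 − 14.2616 + 5 = -2.5416.
L₁/L₂ = 10^(0.4(M₂ − M₁)) = 10^(0.4 × (-3.9530)) = 10^(-1.58120) = 0.02623.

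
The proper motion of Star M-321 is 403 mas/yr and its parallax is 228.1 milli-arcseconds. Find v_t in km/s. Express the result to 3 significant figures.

d = 1/p = 1/0.2281″ = 4.384 pc.
μ = 403 mas/yr = 0.403 ″/yr.
v_t = 4.74 × μ × d = 4.74 × 0.403 × 4.384 = 8.3744 km/s.

8.37 km/s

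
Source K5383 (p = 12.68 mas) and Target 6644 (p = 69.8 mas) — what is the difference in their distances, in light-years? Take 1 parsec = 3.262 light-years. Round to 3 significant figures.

211 ly

d_A = 1/0.01268″ = 78.864 pc; d_B = 1/0.06980″ = 14.327 pc.
|d_B − d_A| = |14.327 − 78.864| = 64.537 pc = 64.537 × 3.262 ly = 210.52 ly.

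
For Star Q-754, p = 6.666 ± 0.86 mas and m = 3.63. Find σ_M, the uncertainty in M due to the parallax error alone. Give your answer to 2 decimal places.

M = m − 5 log₁₀ d + 5 = m + 5 log₁₀ p + 5, so ∂M/∂p = 5/(p ln 10).
σ_M = (5/ln 10) · (σ_p/p) = 2.1715 × 0.86/6.666 = 2.1715 × 0.12901 = 0.28015.

σ_M = 0.28 mag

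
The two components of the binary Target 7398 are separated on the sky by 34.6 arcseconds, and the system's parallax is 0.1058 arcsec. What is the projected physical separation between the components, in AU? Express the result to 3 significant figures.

d = 1/p = 1/0.1058″ = 9.4518 pc.
At distance d (pc), an angle of θ arcsec spans θ·d AU: s = 34.6 × 9.4518 = 327.03 AU.

327 AU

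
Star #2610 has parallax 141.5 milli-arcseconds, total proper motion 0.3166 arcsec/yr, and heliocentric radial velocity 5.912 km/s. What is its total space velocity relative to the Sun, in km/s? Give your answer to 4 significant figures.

12.14 km/s

d = 1/p = 1/0.1415″ = 7.0671 pc.
v_t = 4.740 μ d = 4.740 × 0.3166 × 7.0671 = 10.605 km/s.
v = √(v_r² + v_t²) = √(5.912² + 10.605²) = √147.418 = 12.142 km/s.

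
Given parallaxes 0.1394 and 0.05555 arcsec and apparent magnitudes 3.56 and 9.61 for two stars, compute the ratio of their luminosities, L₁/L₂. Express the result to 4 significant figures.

L₁/L₂ = 41.77

d₁ = 1/p₁ = 1/0.1394″ = 7.1736 pc; d₂ = 1/p₂ = 1/0.05555″ = 18.002 pc.
M₁ = m₁ − 5 log₁₀ d₁ + 5 = 3.56 − 4.2787 + 5 = 4.2813.
M₂ = 9.61 − 6.2766 + 5 = 8.3334.
L₁/L₂ = 10^(0.4(M₂ − M₁)) = 10^(0.4 × 4.0521) = 10^1.62084 = 41.768.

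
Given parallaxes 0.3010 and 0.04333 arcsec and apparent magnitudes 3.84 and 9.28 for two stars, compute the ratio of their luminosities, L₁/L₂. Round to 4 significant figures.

d₁ = 1/p₁ = 1/0.3010″ = 3.3223 pc; d₂ = 1/p₂ = 1/0.04333″ = 23.079 pc.
M₁ = m₁ − 5 log₁₀ d₁ + 5 = 3.84 − 2.6072 + 5 = 6.2328.
M₂ = 9.28 − 6.8161 + 5 = 7.4639.
L₁/L₂ = 10^(0.4(M₂ − M₁)) = 10^(0.4 × 1.2311) = 10^0.49244 = 3.1077.

L₁/L₂ = 3.108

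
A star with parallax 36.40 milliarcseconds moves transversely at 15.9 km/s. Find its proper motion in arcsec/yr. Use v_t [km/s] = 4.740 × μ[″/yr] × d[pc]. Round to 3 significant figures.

0.122 arcsec/yr

d = 1/p = 1/0.03640″ = 27.473 pc.
μ = v_t / (4.74 d) = 15.9 / (4.74 × 27.473) = 15.9 / 130.22 = 0.1221 ″/yr.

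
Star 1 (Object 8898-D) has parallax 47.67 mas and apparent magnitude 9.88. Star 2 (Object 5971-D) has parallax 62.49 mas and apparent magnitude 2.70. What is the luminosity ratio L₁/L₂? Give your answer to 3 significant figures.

L₁/L₂ = 0.00231

d₁ = 1/p₁ = 1/0.04767″ = 20.978 pc; d₂ = 1/p₂ = 1/0.06249″ = 16.003 pc.
M₁ = m₁ − 5 log₁₀ d₁ + 5 = 9.88 − 6.6088 + 5 = 8.2712.
M₂ = 2.70 − 6.0210 + 5 = 1.6790.
L₁/L₂ = 10^(0.4(M₂ − M₁)) = 10^(0.4 × (-6.5922)) = 10^(-2.63688) = 0.0023074.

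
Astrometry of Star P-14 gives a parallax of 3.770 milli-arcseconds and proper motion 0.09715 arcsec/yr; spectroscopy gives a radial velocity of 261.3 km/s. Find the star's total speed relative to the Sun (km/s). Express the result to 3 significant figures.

288 km/s

d = 1/p = 1/0.003770″ = 265.25 pc.
v_t = 4.740 μ d = 4.740 × 0.09715 × 265.25 = 122.15 km/s.
v = √(v_r² + v_t²) = √(261.3² + 122.15²) = √83198.3 = 288.44 km/s.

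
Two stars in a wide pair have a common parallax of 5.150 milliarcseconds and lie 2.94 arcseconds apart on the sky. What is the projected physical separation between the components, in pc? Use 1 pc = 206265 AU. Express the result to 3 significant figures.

d = 1/p = 1/0.005150″ = 194.17 pc.
At distance d (pc), an angle of θ arcsec spans θ·d AU: s = 2.94 × 194.17 = 570.86 AU.
= 570.86 / 206265 = 0.0027676 pc.

0.00277 pc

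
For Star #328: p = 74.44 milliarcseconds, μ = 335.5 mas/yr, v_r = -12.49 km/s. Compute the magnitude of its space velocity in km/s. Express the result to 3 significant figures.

24.7 km/s

d = 1/p = 1/0.07444″ = 13.434 pc.
μ = 335.5 mas/yr = 0.3355 ″/yr.
v_t = 4.740 μ d = 4.740 × 0.3355 × 13.434 = 21.364 km/s.
v = √(v_r² + v_t²) = √((-12.49)² + 21.364²) = √612.421 = 24.747 km/s.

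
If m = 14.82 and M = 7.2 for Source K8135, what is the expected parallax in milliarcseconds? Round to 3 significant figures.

2.99 mas

m − M = 14.82 − 7.2 = 7.62.
d = 10^((m−M)/5 + 1) = 10^2.524 = 334.2 pc.
p = 1/d = 1/334.2 = 0.0029922 arcsec = 2.9922 mas.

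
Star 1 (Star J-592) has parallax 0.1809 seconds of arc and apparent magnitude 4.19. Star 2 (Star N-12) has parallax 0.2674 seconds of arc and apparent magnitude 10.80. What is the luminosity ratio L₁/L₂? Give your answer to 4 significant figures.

L₁/L₂ = 962.6

d₁ = 1/p₁ = 1/0.1809″ = 5.5279 pc; d₂ = 1/p₂ = 1/0.2674″ = 3.7397 pc.
M₁ = m₁ − 5 log₁₀ d₁ + 5 = 4.19 − 3.7128 + 5 = 5.4772.
M₂ = 10.80 − 2.8642 + 5 = 12.9358.
L₁/L₂ = 10^(0.4(M₂ − M₁)) = 10^(0.4 × 7.4586) = 10^2.98344 = 962.59.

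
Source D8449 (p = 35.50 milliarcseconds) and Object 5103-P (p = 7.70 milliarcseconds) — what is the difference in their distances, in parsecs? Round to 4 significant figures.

d_A = 1/0.03550″ = 28.169 pc; d_B = 1/0.007700″ = 129.87 pc.
|d_B − d_A| = |129.87 − 28.169| = 101.7 pc.

101.7 pc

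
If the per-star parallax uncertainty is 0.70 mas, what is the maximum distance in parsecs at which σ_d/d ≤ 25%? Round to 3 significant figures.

σ_d/d = σ_p/p, so the condition is σ_p/p ≤ 0.25, i.e. p ≥ σ_p/0.25.
p_min = 0.70/0.25 = 2.8 mas = 0.0028 arcsec.
d_max = 1/p_min = 1/0.0028 = 357.14 pc.

357 pc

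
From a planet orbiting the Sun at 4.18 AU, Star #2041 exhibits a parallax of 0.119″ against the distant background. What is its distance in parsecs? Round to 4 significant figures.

With baseline B (in AU) and parallax p (in arcsec), d = B/p parsecs.
d = 4.18 / 0.119 = 35.126 pc.

35.13 pc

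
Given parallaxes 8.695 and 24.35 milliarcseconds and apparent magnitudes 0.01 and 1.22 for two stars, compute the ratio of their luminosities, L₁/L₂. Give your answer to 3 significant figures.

L₁/L₂ = 23.9

d₁ = 1/p₁ = 1/0.008695″ = 115.01 pc; d₂ = 1/p₂ = 1/0.02435″ = 41.068 pc.
M₁ = m₁ − 5 log₁₀ d₁ + 5 = 0.01 − 10.3037 + 5 = -5.2937.
M₂ = 1.22 − 8.0675 + 5 = -1.8475.
L₁/L₂ = 10^(0.4(M₂ − M₁)) = 10^(0.4 × 3.4462) = 10^1.37848 = 23.905.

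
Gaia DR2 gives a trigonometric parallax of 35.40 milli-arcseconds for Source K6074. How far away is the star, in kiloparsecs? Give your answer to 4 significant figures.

p = 35.40 milli-arcseconds = 0.03540 arcsec.
d = 1/p = 1/0.03540 = 28.249 pc.
= 0.028249 kpc.

0.02825 kpc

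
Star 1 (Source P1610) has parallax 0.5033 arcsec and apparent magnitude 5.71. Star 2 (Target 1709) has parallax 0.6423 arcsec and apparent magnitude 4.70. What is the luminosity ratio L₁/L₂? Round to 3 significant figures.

d₁ = 1/p₁ = 1/0.5033″ = 1.9869 pc; d₂ = 1/p₂ = 1/0.6423″ = 1.5569 pc.
M₁ = m₁ − 5 log₁₀ d₁ + 5 = 5.71 − 1.4909 + 5 = 9.2191.
M₂ = 4.70 − 0.9613 + 5 = 8.7387.
L₁/L₂ = 10^(0.4(M₂ − M₁)) = 10^(0.4 × (-0.4804)) = 10^(-0.19216) = 0.64245.

L₁/L₂ = 0.642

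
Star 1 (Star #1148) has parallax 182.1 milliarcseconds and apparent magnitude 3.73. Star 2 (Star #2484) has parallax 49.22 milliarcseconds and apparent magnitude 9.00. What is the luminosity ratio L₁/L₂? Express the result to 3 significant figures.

d₁ = 1/p₁ = 1/0.1821″ = 5.4915 pc; d₂ = 1/p₂ = 1/0.04922″ = 20.317 pc.
M₁ = m₁ − 5 log₁₀ d₁ + 5 = 3.73 − 3.6985 + 5 = 5.0315.
M₂ = 9.00 − 6.5393 + 5 = 7.4607.
L₁/L₂ = 10^(0.4(M₂ − M₁)) = 10^(0.4 × 2.4292) = 10^0.97168 = 9.3687.

L₁/L₂ = 9.37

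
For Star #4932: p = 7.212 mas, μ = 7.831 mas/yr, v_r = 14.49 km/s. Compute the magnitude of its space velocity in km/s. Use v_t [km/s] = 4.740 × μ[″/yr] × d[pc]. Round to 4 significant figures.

15.38 km/s

d = 1/p = 1/0.007212″ = 138.66 pc.
μ = 7.831 mas/yr = 0.007831 ″/yr.
v_t = 4.740 μ d = 4.740 × 0.007831 × 138.66 = 5.1469 km/s.
v = √(v_r² + v_t²) = √(14.49² + 5.1469²) = √236.451 = 15.377 km/s.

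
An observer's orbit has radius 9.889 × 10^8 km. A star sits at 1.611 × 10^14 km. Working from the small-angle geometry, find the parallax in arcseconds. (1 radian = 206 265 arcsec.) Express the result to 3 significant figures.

1.27 arcsec

θ ≈ B/d = (9.889 × 10^8) / (1.611 × 10^14) = 6.1384 × 10^-6 rad.
In arcseconds: 6.1384 × 10^-6 × 206265 = 1.2661″.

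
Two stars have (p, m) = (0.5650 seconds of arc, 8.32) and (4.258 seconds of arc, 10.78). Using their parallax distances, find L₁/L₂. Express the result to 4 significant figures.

d₁ = 1/p₁ = 1/0.5650″ = 1.7699 pc; d₂ = 1/p₂ = 1/4.258″ = 0.23485 pc.
M₁ = m₁ − 5 log₁₀ d₁ + 5 = 8.32 − 1.2397 + 5 = 12.0803.
M₂ = 10.78 − (-3.1460) + 5 = 18.9260.
L₁/L₂ = 10^(0.4(M₂ − M₁)) = 10^(0.4 × 6.8457) = 10^2.73828 = 547.37.

L₁/L₂ = 547.4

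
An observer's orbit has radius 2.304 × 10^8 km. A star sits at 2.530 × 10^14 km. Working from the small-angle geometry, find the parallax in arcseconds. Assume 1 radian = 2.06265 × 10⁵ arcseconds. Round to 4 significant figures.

θ ≈ B/d = (2.304 × 10^8) / (2.530 × 10^14) = 9.1067 × 10^-7 rad.
In arcseconds: 9.1067 × 10^-7 × 206265 = 0.18784″.

0.1878 arcsec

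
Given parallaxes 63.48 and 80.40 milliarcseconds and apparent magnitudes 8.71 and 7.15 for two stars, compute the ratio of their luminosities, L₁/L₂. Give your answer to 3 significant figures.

L₁/L₂ = 0.381

d₁ = 1/p₁ = 1/0.06348″ = 15.753 pc; d₂ = 1/p₂ = 1/0.08040″ = 12.438 pc.
M₁ = m₁ − 5 log₁₀ d₁ + 5 = 8.71 − 5.9868 + 5 = 7.7232.
M₂ = 7.15 − 5.4738 + 5 = 6.6762.
L₁/L₂ = 10^(0.4(M₂ − M₁)) = 10^(0.4 × (-1.0470)) = 10^(-0.41880) = 0.38124.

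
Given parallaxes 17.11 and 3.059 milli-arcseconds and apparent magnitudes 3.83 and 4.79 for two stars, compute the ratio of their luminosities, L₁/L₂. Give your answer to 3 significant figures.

d₁ = 1/p₁ = 1/0.01711″ = 58.445 pc; d₂ = 1/p₂ = 1/0.003059″ = 326.9 pc.
M₁ = m₁ − 5 log₁₀ d₁ + 5 = 3.83 − 8.8337 + 5 = -0.0037.
M₂ = 4.79 − 12.5721 + 5 = -2.7821.
L₁/L₂ = 10^(0.4(M₂ − M₁)) = 10^(0.4 × (-2.7784)) = 10^(-1.11136) = 0.077382.

L₁/L₂ = 0.0774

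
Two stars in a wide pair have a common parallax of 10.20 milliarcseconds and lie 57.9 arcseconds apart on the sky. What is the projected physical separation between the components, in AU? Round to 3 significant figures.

5680 AU

d = 1/p = 1/0.01020″ = 98.039 pc.
At distance d (pc), an angle of θ arcsec spans θ·d AU: s = 57.9 × 98.039 = 5676.5 AU.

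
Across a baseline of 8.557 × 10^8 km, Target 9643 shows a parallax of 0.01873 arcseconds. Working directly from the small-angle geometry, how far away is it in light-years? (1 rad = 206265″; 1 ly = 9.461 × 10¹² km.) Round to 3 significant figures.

θ = 0.01873″ = 0.01873/206265 = 9.0806 × 10^-8 rad.
d = B/θ = (8.557 × 10^8) / (9.0806 × 10^-8) = 9.4234 × 10^15 km = (9.4234 × 10^15) / (9.461 × 10^12) ly = 996.03 ly.

996 ly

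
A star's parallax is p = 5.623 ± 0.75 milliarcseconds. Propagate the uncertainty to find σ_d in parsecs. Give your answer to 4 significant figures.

23.72 pc

d = 1/p, so σ_d = σ_p / p².
σ_d = 0.000750 / (0.005623)² = 0.000750 / 0.000031618 = 23.721 pc.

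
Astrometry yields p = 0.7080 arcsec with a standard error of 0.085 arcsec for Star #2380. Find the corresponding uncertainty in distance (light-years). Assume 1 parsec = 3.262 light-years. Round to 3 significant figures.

d = 1/p, so σ_d = σ_p / p².
σ_d = 0.0850 / (0.7080)² = 0.0850 / 0.50126 = 0.16957 pc = 0.16957 × 3.262 ly = 0.55314 ly.

0.553 ly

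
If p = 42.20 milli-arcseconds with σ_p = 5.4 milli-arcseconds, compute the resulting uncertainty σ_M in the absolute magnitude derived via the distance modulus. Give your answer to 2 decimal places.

M = m − 5 log₁₀ d + 5 = m + 5 log₁₀ p + 5, so ∂M/∂p = 5/(p ln 10).
σ_M = (5/ln 10) · (σ_p/p) = 2.1715 × 5.4/42.20 = 2.1715 × 0.12796 = 0.27787.

σ_M = 0.28 mag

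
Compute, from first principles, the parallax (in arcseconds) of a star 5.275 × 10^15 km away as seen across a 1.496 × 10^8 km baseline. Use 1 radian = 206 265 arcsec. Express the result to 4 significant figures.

θ ≈ B/d = (1.496 × 10^8) / (5.275 × 10^15) = 2.8360 × 10^-8 rad.
In arcseconds: 2.8360 × 10^-8 × 206265 = 0.0058497″.

0.005850 arcsec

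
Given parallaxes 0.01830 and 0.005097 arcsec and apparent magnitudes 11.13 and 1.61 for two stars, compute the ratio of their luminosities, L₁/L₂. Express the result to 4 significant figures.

d₁ = 1/p₁ = 1/0.01830″ = 54.645 pc; d₂ = 1/p₂ = 1/0.005097″ = 196.19 pc.
M₁ = m₁ − 5 log₁₀ d₁ + 5 = 11.13 − 8.6878 + 5 = 7.4422.
M₂ = 1.61 − 11.4634 + 5 = -4.8534.
L₁/L₂ = 10^(0.4(M₂ − M₁)) = 10^(0.4 × (-12.2956)) = 10^(-4.91824) = 0.000012071.

L₁/L₂ = 1.207 × 10^-5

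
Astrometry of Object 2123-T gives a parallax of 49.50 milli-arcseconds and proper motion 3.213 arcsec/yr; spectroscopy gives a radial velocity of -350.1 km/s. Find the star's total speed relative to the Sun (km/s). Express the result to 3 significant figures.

466 km/s

d = 1/p = 1/0.04950″ = 20.202 pc.
v_t = 4.740 μ d = 4.740 × 3.213 × 20.202 = 307.67 km/s.
v = √(v_r² + v_t²) = √((-350.1)² + 307.67²) = √217231 = 466.08 km/s.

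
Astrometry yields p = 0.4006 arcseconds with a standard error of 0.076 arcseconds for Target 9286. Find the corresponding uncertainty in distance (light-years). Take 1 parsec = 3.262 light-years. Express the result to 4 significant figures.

d = 1/p, so σ_d = σ_p / p².
σ_d = 0.0760 / (0.4006)² = 0.0760 / 0.16048 = 0.47358 pc = 0.47358 × 3.262 ly = 1.5448 ly.

1.545 ly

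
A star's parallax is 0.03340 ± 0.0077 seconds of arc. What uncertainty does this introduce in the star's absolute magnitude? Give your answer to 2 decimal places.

σ_M = 0.50 mag

M = m − 5 log₁₀ d + 5 = m + 5 log₁₀ p + 5, so ∂M/∂p = 5/(p ln 10).
σ_M = (5/ln 10) · (σ_p/p) = 2.1715 × 0.0077/0.03340 = 2.1715 × 0.23054 = 0.50062.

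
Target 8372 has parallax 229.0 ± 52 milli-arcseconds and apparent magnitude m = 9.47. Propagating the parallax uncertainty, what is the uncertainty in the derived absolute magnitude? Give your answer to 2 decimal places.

M = m − 5 log₁₀ d + 5 = m + 5 log₁₀ p + 5, so ∂M/∂p = 5/(p ln 10).
σ_M = (5/ln 10) · (σ_p/p) = 2.1715 × 52/229.0 = 2.1715 × 0.22707 = 0.49308.

σ_M = 0.49 mag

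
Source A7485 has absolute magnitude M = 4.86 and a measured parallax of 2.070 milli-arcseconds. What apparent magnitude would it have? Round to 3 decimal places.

m = 13.280

d = 1/p = 1/0.002070″ = 483.09 pc.
m − M = 5 log₁₀ d − 5 = 5 log₁₀(483.09) − 5 = 13.4201 − 5 = 8.4201.
m = M + (m − M) = 4.86 + 8.4201 = 13.280.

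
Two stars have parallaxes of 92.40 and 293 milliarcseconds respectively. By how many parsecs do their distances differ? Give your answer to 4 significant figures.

d_A = 1/0.09240″ = 10.823 pc; d_B = 1/0.2930″ = 3.413 pc.
|d_B − d_A| = |3.413 − 10.823| = 7.41 pc.

7.410 pc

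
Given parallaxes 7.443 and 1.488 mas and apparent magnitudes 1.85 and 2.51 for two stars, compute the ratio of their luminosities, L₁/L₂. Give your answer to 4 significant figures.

L₁/L₂ = 0.07340

d₁ = 1/p₁ = 1/0.007443″ = 134.35 pc; d₂ = 1/p₂ = 1/0.001488″ = 672.04 pc.
M₁ = m₁ − 5 log₁₀ d₁ + 5 = 1.85 − 10.6412 + 5 = -3.7912.
M₂ = 2.51 − 14.1370 + 5 = -6.6270.
L₁/L₂ = 10^(0.4(M₂ − M₁)) = 10^(0.4 × (-2.8358)) = 10^(-1.13432) = 0.073397.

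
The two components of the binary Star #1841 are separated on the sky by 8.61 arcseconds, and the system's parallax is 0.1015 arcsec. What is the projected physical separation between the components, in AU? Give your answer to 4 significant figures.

d = 1/p = 1/0.1015″ = 9.8522 pc.
At distance d (pc), an angle of θ arcsec spans θ·d AU: s = 8.61 × 9.8522 = 84.827 AU.

84.83 AU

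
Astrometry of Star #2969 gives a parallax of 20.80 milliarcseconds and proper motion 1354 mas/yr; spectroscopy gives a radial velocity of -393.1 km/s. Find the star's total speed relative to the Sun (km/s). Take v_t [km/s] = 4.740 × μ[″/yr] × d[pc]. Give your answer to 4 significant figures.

499.7 km/s

d = 1/p = 1/0.02080″ = 48.077 pc.
μ = 1354 mas/yr = 1.354 ″/yr.
v_t = 4.740 μ d = 4.740 × 1.354 × 48.077 = 308.56 km/s.
v = √(v_r² + v_t²) = √((-393.1)² + 308.56²) = √249737 = 499.74 km/s.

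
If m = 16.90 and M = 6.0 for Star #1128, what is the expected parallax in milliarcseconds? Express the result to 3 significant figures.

0.661 mas

m − M = 16.90 − 6.0 = 10.90.
d = 10^((m−M)/5 + 1) = 10^3.180 = 1513.6 pc.
p = 1/d = 1/1513.6 = 0.00066068 arcsec = 0.66068 mas.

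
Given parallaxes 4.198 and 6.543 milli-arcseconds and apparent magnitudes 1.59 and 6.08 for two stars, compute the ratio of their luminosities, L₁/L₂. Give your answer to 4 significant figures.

d₁ = 1/p₁ = 1/0.004198″ = 238.21 pc; d₂ = 1/p₂ = 1/0.006543″ = 152.84 pc.
M₁ = m₁ − 5 log₁₀ d₁ + 5 = 1.59 − 11.8848 + 5 = -5.2948.
M₂ = 6.08 − 10.9212 + 5 = 0.1588.
L₁/L₂ = 10^(0.4(M₂ − M₁)) = 10^(0.4 × 5.4536) = 10^2.18144 = 151.86.

L₁/L₂ = 151.9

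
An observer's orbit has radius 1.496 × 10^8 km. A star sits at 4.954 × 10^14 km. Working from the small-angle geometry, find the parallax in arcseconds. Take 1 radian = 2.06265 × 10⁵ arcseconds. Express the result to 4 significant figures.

0.06229 arcsec

θ ≈ B/d = (1.496 × 10^8) / (4.954 × 10^14) = 3.0198 × 10^-7 rad.
In arcseconds: 3.0198 × 10^-7 × 206265 = 0.062288″.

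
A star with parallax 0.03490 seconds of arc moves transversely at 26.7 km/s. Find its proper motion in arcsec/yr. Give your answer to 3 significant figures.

d = 1/p = 1/0.03490″ = 28.653 pc.
μ = v_t / (4.74 d) = 26.7 / (4.74 × 28.653) = 26.7 / 135.82 = 0.19658 ″/yr.

0.197 arcsec/yr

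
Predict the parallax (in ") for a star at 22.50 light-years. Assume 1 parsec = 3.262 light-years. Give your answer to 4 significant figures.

0.1450 "

d = 22.50 ly ÷ 3.262 = 6.8976 pc.
p = 1/d = 1/6.8976 = 0.14498 arcsec.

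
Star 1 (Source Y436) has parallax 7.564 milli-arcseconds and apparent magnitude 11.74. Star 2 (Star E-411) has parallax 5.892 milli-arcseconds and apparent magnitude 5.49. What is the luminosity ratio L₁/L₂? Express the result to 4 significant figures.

d₁ = 1/p₁ = 1/0.007564″ = 132.21 pc; d₂ = 1/p₂ = 1/0.005892″ = 169.72 pc.
M₁ = m₁ − 5 log₁₀ d₁ + 5 = 11.74 − 10.6063 + 5 = 6.1337.
M₂ = 5.49 − 11.1487 + 5 = -0.6587.
L₁/L₂ = 10^(0.4(M₂ − M₁)) = 10^(0.4 × (-6.7924)) = 10^(-2.71696) = 0.0019188.

L₁/L₂ = 0.001919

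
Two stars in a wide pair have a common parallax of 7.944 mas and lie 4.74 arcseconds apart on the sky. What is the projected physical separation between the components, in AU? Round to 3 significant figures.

d = 1/p = 1/0.007944″ = 125.88 pc.
At distance d (pc), an angle of θ arcsec spans θ·d AU: s = 4.74 × 125.88 = 596.67 AU.

597 AU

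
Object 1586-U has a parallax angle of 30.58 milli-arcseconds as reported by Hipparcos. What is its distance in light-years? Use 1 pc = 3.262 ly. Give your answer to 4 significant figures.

106.7 light years

p = 30.58 milli-arcseconds = 0.03058 arcsec.
d = 1/p = 1/0.03058 = 32.701 pc.
In light-years: 32.701 × 3.262 = 106.67 ly.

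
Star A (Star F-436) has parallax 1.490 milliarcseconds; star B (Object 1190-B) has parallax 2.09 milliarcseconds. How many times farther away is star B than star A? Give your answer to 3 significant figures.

Since d = 1/p, d_B/d_A = p_A/p_B.
= 1.490 / 2.09 = 0.71292.

0.713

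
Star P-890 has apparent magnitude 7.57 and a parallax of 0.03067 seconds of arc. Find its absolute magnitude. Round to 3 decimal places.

M = 5.004

d = 1/p = 1/0.03067″ = 32.605 pc.
m − M = 5 log₁₀(32.605) − 5 = 7.5664 − 5 = 2.5664.
M = m − (m − M) = 7.57 − 2.5664 = 5.004.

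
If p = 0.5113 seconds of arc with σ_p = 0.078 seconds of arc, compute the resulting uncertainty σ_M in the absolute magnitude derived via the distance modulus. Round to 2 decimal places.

σ_M = 0.33 mag

M = m − 5 log₁₀ d + 5 = m + 5 log₁₀ p + 5, so ∂M/∂p = 5/(p ln 10).
σ_M = (5/ln 10) · (σ_p/p) = 2.1715 × 0.078/0.5113 = 2.1715 × 0.15255 = 0.33126.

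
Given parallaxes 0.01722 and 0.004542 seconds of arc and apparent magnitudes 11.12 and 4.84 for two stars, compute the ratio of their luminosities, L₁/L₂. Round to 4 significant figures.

d₁ = 1/p₁ = 1/0.01722″ = 58.072 pc; d₂ = 1/p₂ = 1/0.004542″ = 220.17 pc.
M₁ = m₁ − 5 log₁₀ d₁ + 5 = 11.12 − 8.8198 + 5 = 7.3002.
M₂ = 4.84 − 11.7138 + 5 = -1.8738.
L₁/L₂ = 10^(0.4(M₂ − M₁)) = 10^(0.4 × (-9.1740)) = 10^(-3.66960) = 0.00021399.

L₁/L₂ = 0.0002140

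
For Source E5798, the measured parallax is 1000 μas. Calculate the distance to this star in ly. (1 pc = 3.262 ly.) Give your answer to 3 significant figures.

3260 ly

p = 1000 μas = 0.001000 arcsec.
d = 1/p = 1/0.001000 = 1000 pc.
In light-years: 1000 × 3.262 = 3262 ly.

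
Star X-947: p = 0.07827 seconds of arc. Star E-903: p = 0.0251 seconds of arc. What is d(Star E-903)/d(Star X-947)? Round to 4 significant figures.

Since d = 1/p, d_B/d_A = p_A/p_B.
= 0.07827 / 0.0251 = 3.1183.

3.118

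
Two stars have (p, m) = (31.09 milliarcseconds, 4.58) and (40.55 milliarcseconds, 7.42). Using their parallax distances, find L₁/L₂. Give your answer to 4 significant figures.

d₁ = 1/p₁ = 1/0.03109″ = 32.165 pc; d₂ = 1/p₂ = 1/0.04055″ = 24.661 pc.
M₁ = m₁ − 5 log₁₀ d₁ + 5 = 4.58 − 7.5369 + 5 = 2.0431.
M₂ = 7.42 − 6.9601 + 5 = 5.4599.
L₁/L₂ = 10^(0.4(M₂ − M₁)) = 10^(0.4 × 3.4168) = 10^1.36672 = 23.266.

L₁/L₂ = 23.27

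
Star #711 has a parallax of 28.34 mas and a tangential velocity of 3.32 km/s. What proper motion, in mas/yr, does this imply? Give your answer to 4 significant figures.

19.85 mas/yr

d = 1/p = 1/0.02834″ = 35.286 pc.
μ = v_t / (4.74 d) = 3.32 / (4.74 × 35.286) = 3.32 / 167.26 = 0.019849 ″/yr = 19.849 mas/yr.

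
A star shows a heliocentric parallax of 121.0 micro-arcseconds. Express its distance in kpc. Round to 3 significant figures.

p = 121.0 micro-arcseconds = 0.0001210 arcsec.
d = 1/p = 1/0.0001210 = 8264.5 pc.
= 8.2645 kpc.

8.26 kpc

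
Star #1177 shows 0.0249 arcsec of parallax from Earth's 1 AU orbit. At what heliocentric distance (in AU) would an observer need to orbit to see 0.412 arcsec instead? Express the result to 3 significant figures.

16.5 AU

Parallax scales linearly with baseline: p ∝ B, so B = p_target / p_Earth × 1 AU.
B = 0.412 / 0.0249 = 16.546 AU.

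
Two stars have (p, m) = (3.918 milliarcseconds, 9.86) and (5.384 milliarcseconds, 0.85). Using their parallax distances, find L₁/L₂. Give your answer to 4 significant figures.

d₁ = 1/p₁ = 1/0.003918″ = 255.23 pc; d₂ = 1/p₂ = 1/0.005384″ = 185.74 pc.
M₁ = m₁ − 5 log₁₀ d₁ + 5 = 9.86 − 12.0347 + 5 = 2.8253.
M₂ = 0.85 − 11.3445 + 5 = -5.4945.
L₁/L₂ = 10^(0.4(M₂ − M₁)) = 10^(0.4 × (-8.3198)) = 10^(-3.32792) = 0.00046998.

L₁/L₂ = 0.0004700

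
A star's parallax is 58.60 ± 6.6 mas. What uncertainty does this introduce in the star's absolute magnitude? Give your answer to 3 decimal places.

M = m − 5 log₁₀ d + 5 = m + 5 log₁₀ p + 5, so ∂M/∂p = 5/(p ln 10).
σ_M = (5/ln 10) · (σ_p/p) = 2.1715 × 6.6/58.60 = 2.1715 × 0.11263 = 0.24458.

σ_M = 0.245 mag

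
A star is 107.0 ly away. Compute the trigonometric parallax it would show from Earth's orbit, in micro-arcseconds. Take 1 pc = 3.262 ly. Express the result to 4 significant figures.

d = 107.0 ly ÷ 3.262 = 32.802 pc.
p = 1/d = 1/32.802 = 0.030486 arcsec.
= 0.030486 × 10⁶ = 30486 μas.

30490 μas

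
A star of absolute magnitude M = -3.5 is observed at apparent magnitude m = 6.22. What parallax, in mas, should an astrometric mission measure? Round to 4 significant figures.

1.138 mas

m − M = 6.22 − (-3.5) = 9.72.
d = 10^((m−M)/5 + 1) = 10^2.944 = 879.02 pc.
p = 1/d = 1/879.02 = 0.0011376 arcsec = 1.1376 mas.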